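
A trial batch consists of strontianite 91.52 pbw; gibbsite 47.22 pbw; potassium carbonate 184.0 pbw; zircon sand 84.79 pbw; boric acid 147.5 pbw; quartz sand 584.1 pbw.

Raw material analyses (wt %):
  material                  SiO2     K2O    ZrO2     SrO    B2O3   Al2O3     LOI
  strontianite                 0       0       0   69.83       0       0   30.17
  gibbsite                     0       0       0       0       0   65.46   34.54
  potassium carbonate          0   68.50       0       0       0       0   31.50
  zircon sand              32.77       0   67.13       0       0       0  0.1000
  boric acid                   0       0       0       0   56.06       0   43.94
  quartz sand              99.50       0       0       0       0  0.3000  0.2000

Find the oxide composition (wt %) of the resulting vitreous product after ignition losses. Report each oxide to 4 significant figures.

Glass mass = 971.2 pbw (batch 1139 − LOI 167.9).
Composition: SiO2 62.70%, K2O 12.98%, ZrO2 5.861%, SrO 6.580%, B2O3 8.514%, Al2O3 3.363%

The working math carries exact precision from start to finish. In-progress results are displayed, rounded to 4 significant digits, alongside each step. Every reported figure is rounded once only; all derived quantities (the totals, the six compositions, ignition loss, net glass mass, the yield) are carried in exact precision starting from the weights per 971.2 pbw of glass, as set out in the question or the answer.
What the batch supplies per oxide:
  SiO2: 84.79·0.3277 + 584.1·0.9950 = 609.0 pbw
  K2O: 184.0·0.6850 = 126.0 pbw
  ZrO2: 84.79·0.6713 = 56.92 pbw
  SrO: 91.52·0.6983 = 63.91 pbw
  B2O3: 147.5·0.5606 = 82.69 pbw
  Al2O3: 47.22·0.6546 + 584.1·0.003000 = 32.66 pbw
LOI: 91.52·0.3017 + 47.22·0.3454 + 184.0·0.3150 + 84.79·0.001000 + 147.5·0.4394 + 584.1·0.002000 = 167.9 pbw
The glass mass, total less LOI, = 1139 − 167.9 = 971.2 pbw (consistent with Σ oxide mass)
each wt % is 100 × oxide ÷ glass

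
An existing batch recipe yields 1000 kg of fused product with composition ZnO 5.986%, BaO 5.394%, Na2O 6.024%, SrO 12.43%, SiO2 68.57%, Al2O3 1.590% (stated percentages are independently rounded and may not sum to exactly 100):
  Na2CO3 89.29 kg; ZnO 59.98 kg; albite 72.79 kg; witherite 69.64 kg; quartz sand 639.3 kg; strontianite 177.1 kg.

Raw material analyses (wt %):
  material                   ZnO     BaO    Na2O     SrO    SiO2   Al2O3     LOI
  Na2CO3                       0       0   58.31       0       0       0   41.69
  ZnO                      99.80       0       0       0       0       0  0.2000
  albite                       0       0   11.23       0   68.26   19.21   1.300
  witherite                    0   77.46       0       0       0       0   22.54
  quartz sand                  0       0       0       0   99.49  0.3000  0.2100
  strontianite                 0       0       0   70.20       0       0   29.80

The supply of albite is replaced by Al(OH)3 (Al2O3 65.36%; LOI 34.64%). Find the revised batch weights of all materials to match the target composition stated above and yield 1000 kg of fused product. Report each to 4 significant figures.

Intermediates are printed (rounded to 4 significant digits) as written; full float precision is kept at every stage. Exactly one rounding goes into every reported result; all derived quantities are rebuilt in exact precision (LOI, glass mass, the yield, the six compositions, totals) using the weight values on 1000 kg of glass, precisely as stated by the problem or the answer.
Target masses of each oxide per 1000 kg fused product:
  ZnO: 5.986% × 1000 = 59.86 kg
  BaO: 5.394% × 1000 = 53.94 kg
  Na2O: 6.024% × 1000 = 60.24 kg
  SrO: 12.43% × 1000 = 124.3 kg
  SiO2: 68.57% × 1000 = 685.7 kg
  Al2O3: 1.590% × 1000 = 15.90 kg
Sums-versus-targets review per the reported batch figures, per the basis as stated (oxide sums agree with the targets net of answer rounding effects):
  ZnO: 59.98·0.9980 = 59.86 kg (target 59.86 kg)
  BaO: 69.64·0.7746 = 53.94 kg (target 53.94 kg)
  Na2O: 103.3·0.5831 = 60.23 kg (target 60.24 kg)
  SrO: 177.1·0.7020 = 124.3 kg (target 124.3 kg)
  SiO2: 689.2·0.9949 = 685.7 kg (target 685.7 kg)
  Al2O3: 21.16·0.6536 + 689.2·0.003000 = 15.90 kg (target 15.90 kg)
Consistency of the glass mass: batch Σ − ignition loss = 999.9 kg (per-oxide target masses sum to 999.9 kg; against the stated basis, 1000 kg — deltas are rounding alone).
Whole-batch sum: Σ batch = 1120 kg; Σ batch·LOI gives LOI loss = 120.4 kg; yield, glass over the total, = 89.25%.

Revised batch per 1000 kg fused product:
  Na2CO3: 103.3 kg
  ZnO: 59.98 kg
  Al(OH)3: 21.16 kg
  witherite: 69.64 kg
  quartz sand: 689.2 kg
  strontianite: 177.1 kg
Total batch = 1120 kg; LOI loss = 120.4 kg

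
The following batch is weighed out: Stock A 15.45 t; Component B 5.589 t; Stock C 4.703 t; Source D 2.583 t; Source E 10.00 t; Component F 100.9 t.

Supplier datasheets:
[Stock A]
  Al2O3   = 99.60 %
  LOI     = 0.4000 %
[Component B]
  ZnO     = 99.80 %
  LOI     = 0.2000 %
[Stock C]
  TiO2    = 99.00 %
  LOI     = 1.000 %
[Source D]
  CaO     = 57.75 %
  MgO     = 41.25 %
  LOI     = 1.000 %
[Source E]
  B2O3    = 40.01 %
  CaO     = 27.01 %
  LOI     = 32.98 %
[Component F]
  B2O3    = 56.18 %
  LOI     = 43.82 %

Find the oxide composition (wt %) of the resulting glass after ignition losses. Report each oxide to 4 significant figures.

Intermediates are printed rounded to 4 significant figures alongside each step. Every computation holds full float precision at all times — each reported result takes a single rounding — the derived quantities, including ignition loss, the six compositions, totals, yield, glass mass, are re-derived using the weight values at 91.57 t of glass at full float precision, as quoted within question or answer.
Oxide-by-oxide delivered mass:
  B2O3: 10.00·0.4001 + 100.9·0.5618 = 60.69 t
  TiO2: 4.703·0.9900 = 4.656 t
  CaO: 2.583·0.5775 + 10.00·0.2701 = 4.193 t
  MgO: 2.583·0.4125 = 1.065 t
  ZnO: 5.589·0.9980 = 5.578 t
  Al2O3: 15.45·0.9960 = 15.39 t
LOI: 15.45·0.004000 + 5.589·0.002000 + 4.703·0.01000 + 2.583·0.01000 + 10.00·0.3298 + 100.9·0.4382 = 47.66 t
Net of LOI, the glass mass = 139.2 − 47.66 = 91.57 t (= Σ oxide masses)
percent by weight: oxide/glass ×100

Glass mass = 91.57 t (batch 139.2 − LOI 47.66).
Composition: B2O3 66.28%, TiO2 5.085%, CaO 4.579%, MgO 1.164%, ZnO 6.092%, Al2O3 16.81%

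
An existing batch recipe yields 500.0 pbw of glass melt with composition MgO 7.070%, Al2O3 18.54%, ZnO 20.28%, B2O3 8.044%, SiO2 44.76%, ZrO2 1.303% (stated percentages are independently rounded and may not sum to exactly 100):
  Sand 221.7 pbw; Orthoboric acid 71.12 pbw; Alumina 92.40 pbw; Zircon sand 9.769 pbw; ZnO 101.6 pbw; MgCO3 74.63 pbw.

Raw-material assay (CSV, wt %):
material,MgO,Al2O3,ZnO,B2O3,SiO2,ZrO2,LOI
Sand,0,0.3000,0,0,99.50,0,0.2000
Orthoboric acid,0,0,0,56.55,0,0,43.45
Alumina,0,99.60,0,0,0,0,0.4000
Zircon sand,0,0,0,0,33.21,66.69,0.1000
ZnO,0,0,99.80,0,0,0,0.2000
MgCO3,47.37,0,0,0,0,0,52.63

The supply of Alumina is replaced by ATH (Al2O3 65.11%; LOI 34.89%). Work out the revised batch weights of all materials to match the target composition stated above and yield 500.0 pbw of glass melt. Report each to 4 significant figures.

The working math maintains exact precision at every stage — in-progress results are rounded to four significant figures when quoted — each reported value takes just one rounding — all derived quantities are re-derived using the weight values per 500.0 pbw of glass in full float precision (glass mass, the six compositions, yield, the totals, LOI), as given in either problem or answer.
Oxide mass targets, per 500.0 pbw glass melt:
  MgO: 7.070% × 500.0 = 35.35 pbw
  Al2O3: 18.54% × 500.0 = 92.70 pbw
  ZnO: 20.28% × 500.0 = 101.4 pbw
  B2O3: 8.044% × 500.0 = 40.22 pbw
  SiO2: 44.76% × 500.0 = 223.8 pbw
  ZrO2: 1.303% × 500.0 = 6.515 pbw
Sums-versus-targets review with the batch weights as given, against the basis in use (sum by sum, the targets are met given rounding of the digits):
  MgO: 74.63·0.4737 = 35.35 pbw (target 35.35 pbw)
  Al2O3: 221.7·0.003000 + 141.4·0.6511 = 92.73 pbw (target 92.70 pbw)
  ZnO: 101.6·0.9980 = 101.4 pbw (target 101.4 pbw)
  B2O3: 71.12·0.5655 = 40.22 pbw (target 40.22 pbw)
  SiO2: 221.7·0.9950 + 9.769·0.3321 = 223.8 pbw (target 223.8 pbw)
  ZrO2: 9.769·0.6669 = 6.515 pbw (target 6.515 pbw)
Glass mass check: whole batch net of LOI = 500.0 pbw (the Σ of target masses is 500.0 pbw; with the basis standing at 500.0 pbw — gaps are rounding artifacts).
Total batch = Σ batch = 620.2 pbw; ignition loss, Σ(batch × LOI) = 120.2 pbw; yield, glass over the total, = 80.62%.

Revised batch per 500.0 pbw glass melt:
  Sand: 221.7 pbw
  Orthoboric acid: 71.12 pbw
  ATH: 141.4 pbw
  Zircon sand: 9.769 pbw
  ZnO: 101.6 pbw
  MgCO3: 74.63 pbw
Total batch = 620.2 pbw; LOI loss = 120.2 pbw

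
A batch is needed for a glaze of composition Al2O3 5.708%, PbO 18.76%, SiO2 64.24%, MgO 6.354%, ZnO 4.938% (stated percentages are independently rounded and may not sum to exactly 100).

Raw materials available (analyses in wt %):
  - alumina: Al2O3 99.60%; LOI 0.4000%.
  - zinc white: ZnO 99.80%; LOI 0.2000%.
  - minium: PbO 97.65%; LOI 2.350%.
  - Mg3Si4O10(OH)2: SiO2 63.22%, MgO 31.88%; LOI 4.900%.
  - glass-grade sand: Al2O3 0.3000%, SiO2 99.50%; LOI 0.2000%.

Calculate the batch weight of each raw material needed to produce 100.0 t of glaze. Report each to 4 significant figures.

The intermediate values are shown (rounded to four significant digits) in the working — full float precision is held through the solve — a single rounding finalizes every reported result. The derived quantities (the five compositions, yield, the totals, glass mass, LOI) are computed using the weight values for 100.0 t of glass in full precision as given in the problem or the answer.
Target oxide masses per 100.0 t glaze:
  Al2O3: 5.708% × 100.0 = 5.708 t
  PbO: 18.76% × 100.0 = 18.76 t
  SiO2: 64.24% × 100.0 = 64.24 t
  MgO: 6.354% × 100.0 = 6.354 t
  ZnO: 4.938% × 100.0 = 4.938 t
Verifying the oxide balance with the batch weights as given, per the basis as stated (delivered sums recover each target modulo rounding of the values):
  Al2O3: 5.575·0.9960 + 51.90·0.003000 = 5.708 t (target 5.708 t)
  PbO: 19.21·0.9765 = 18.76 t (target 18.76 t)
  SiO2: 19.93·0.6322 + 51.90·0.9950 = 64.24 t (target 64.24 t)
  MgO: 19.93·0.3188 = 6.354 t (target 6.354 t)
  ZnO: 4.948·0.9980 = 4.938 t (target 4.938 t)
Mass balance on the glass: net batch after ignition = 100.0 t (the targets, summed, come to 100.0 t; versus the stated basis of 100.0 t — differing by rounding only).
Total batch = Σ batch = 101.6 t; LOI loss = Σ batch·LOI = 1.564 t; glass ÷ batch gives a yield of 98.46%.

Batch per 100.0 t glaze:
  alumina: 5.575 t
  zinc white: 4.948 t
  minium: 19.21 t
  Mg3Si4O10(OH)2: 19.93 t
  glass-grade sand: 51.90 t
Total batch = 101.6 t; LOI loss = 1.564 t; yield = 98.46%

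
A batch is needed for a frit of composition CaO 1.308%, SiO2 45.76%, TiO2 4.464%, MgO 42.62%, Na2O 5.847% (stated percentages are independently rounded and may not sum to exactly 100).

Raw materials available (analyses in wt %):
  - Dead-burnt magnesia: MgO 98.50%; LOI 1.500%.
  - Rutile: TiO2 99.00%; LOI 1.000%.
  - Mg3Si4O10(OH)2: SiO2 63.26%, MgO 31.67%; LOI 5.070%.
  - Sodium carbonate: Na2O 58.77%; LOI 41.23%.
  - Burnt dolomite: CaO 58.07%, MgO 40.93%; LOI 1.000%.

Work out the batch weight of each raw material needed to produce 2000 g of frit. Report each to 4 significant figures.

Intermediates are printed rounded off to 4 significant digits within the worked lines — the whole derivation holds full float precision all the way through; every reported number is rounded a single time — the derived quantities (the yield, ignition loss, the totals, glass mass, the five compositions) are computed at exact precision starting from the weights for 2000 g of glass, as they appear in the question or the answer.
Oxide-by-oxide targets in 2000 g frit:
  CaO: 1.308% × 2000 = 26.16 g
  SiO2: 45.76% × 2000 = 915.2 g
  TiO2: 4.464% × 2000 = 89.28 g
  MgO: 42.62% × 2000 = 852.4 g
  Na2O: 5.847% × 2000 = 116.9 g
Oxide-by-oxide audit per the reported batch figures, relative to the basis at hand (oxide sums agree with the targets up to rounding of the answer):
  CaO: 45.05·0.5807 = 26.16 g (target 26.16 g)
  SiO2: 1447·0.6326 = 915.4 g (target 915.2 g)
  TiO2: 90.18·0.9900 = 89.28 g (target 89.28 g)
  MgO: 381.5·0.9850 + 1447·0.3167 + 45.05·0.4093 = 852.5 g (target 852.4 g)
  Na2O: 199.0·0.5877 = 117.0 g (target 116.9 g)
Glass-mass sanity pass: the batch minus its LOI: 2000 g (summing oxide targets gives 2000 g; stated basis 2000 g — any gap is answer rounding).
Adding the batch up: Σ batch = 2163 g; ignition loss, Σ(batch × LOI) = 162.5 g; as yield: glass ÷ batch → 92.49%.

Batch per 2000 g frit:
  Dead-burnt magnesia: 381.5 g
  Rutile: 90.18 g
  Mg3Si4O10(OH)2: 1447 g
  Sodium carbonate: 199.0 g
  Burnt dolomite: 45.05 g
Total batch = 2163 g; LOI loss = 162.5 g; yield = 92.49%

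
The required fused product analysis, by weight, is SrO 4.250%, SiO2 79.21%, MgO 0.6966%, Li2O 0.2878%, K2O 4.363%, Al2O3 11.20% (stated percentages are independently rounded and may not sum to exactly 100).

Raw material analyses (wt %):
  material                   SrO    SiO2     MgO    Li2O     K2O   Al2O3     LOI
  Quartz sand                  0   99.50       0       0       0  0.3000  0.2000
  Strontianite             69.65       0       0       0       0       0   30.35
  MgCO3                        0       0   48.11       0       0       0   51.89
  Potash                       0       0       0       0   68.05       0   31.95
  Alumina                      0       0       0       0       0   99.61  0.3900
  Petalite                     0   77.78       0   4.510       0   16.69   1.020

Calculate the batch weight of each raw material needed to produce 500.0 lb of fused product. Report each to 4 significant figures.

All arithmetic maintains full float precision at all times; intermediates are shown rounded to 4 significant figures — every reported figure is rounded a single time. Derived quantities, which include the six compositions, the totals, yield, net glass mass, LOI, are recomputed at exact precision, as given in the question or the answer, from the batch weights for 500.0 lb of glass.
The oxide mass targets at 500.0 lb fused product:
  SrO: 4.250% × 500.0 = 21.25 lb
  SiO2: 79.21% × 500.0 = 396.0 lb
  MgO: 0.6966% × 500.0 = 3.483 lb
  Li2O: 0.2878% × 500.0 = 1.439 lb
  K2O: 4.363% × 500.0 = 21.82 lb
  Al2O3: 11.20% × 500.0 = 56.00 lb
Mass-balance tally per oxide with the batch weights as given, at the basis given (every target is met by its sum modulo rounding of the values):
  SrO: 30.51·0.6965 = 21.25 lb (target 21.25 lb)
  SiO2: 373.1·0.9950 + 31.91·0.7778 = 396.1 lb (target 396.0 lb)
  MgO: 7.240·0.4811 = 3.483 lb (target 3.483 lb)
  Li2O: 31.91·0.04510 = 1.439 lb (target 1.439 lb)
  K2O: 32.06·0.6805 = 21.82 lb (target 21.82 lb)
  Al2O3: 373.1·0.003000 + 49.75·0.9961 + 31.91·0.1669 = 56.00 lb (target 56.00 lb)
Auditing the glass mass value: total charge less LOI = 500.0 lb (the targets, summed, come to 500.0 lb; with the basis standing at 500.0 lb — deltas are rounding alone).
Adding the batch up: Σ batch = 524.6 lb; ignition loss, Σ(batch × LOI) = 24.53 lb; as yield: glass ÷ batch → 95.32%.

Batch per 500.0 lb fused product:
  Quartz sand: 373.1 lb
  Strontianite: 30.51 lb
  MgCO3: 7.240 lb
  Potash: 32.06 lb
  Alumina: 49.75 lb
  Petalite: 31.91 lb
Total batch = 524.6 lb; LOI loss = 24.53 lb; yield = 95.32%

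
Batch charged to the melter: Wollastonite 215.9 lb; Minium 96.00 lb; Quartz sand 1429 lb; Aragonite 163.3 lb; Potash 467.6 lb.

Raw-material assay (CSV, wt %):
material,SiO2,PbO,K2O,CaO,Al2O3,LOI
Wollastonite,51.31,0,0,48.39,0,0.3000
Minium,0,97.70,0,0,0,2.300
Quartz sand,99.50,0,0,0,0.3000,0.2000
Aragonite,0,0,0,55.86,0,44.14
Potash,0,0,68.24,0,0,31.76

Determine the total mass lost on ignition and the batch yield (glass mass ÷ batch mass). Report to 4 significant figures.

The whole derivation maintains full float precision from first step to last — mid-chain values are shown, rounded to four significant figures, as written; each reported number takes just one rounding; the derived quantities, which include the five compositions, glass mass, totals, ignition loss, yield, are re-derived at exact precision, exactly as shown in the question or the answer, from the weighed amounts per 2145 lb of glass.
Per-material ignition loss:
  Wollastonite: 215.9 × 0.003000 = 0.6477 lb
  Minium: 96.00 × 0.02300 = 2.208 lb
  Quartz sand: 1429 × 0.002000 = 2.858 lb
  Aragonite: 163.3 × 0.4414 = 72.08 lb
  Potash: 467.6 × 0.3176 = 148.5 lb
Total LOI = 226.3 lb
Glass = batch − LOI = 2372 − 226.3 = 2145 lb

LOI loss = 226.3 lb; glass = 2145 lb; yield = 90.46%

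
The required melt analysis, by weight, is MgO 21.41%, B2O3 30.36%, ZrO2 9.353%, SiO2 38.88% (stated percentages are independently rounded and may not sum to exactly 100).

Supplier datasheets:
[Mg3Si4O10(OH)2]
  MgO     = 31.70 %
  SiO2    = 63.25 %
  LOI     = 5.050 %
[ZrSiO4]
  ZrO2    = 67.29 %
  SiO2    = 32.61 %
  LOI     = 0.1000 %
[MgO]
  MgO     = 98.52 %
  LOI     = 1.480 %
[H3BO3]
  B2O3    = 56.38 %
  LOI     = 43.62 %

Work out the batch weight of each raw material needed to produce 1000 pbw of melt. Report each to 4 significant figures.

All arithmetic keeps exact precision in all steps — mid-chain values are printed, rounded to 4 significant figures, in the working — every reported result is rounded a single time. Derived quantities, which include the totals, net glass mass, ignition loss, the four compositions, the yield, are re-derived at exact precision, as they appear in the problem or answer text, from the batch weights for 1000 pbw of glass.
Target oxide masses per 1000 pbw melt:
  MgO: 21.41% × 1000 = 214.1 pbw
  B2O3: 30.36% × 1000 = 303.6 pbw
  ZrO2: 9.353% × 1000 = 93.53 pbw
  SiO2: 38.88% × 1000 = 388.8 pbw
Mass-balance tally per oxide on the weights just shown, on the stated basis (target by target, the sums agree modulo rounding of the values):
  MgO: 543.0·0.3170 + 42.59·0.9852 = 214.1 pbw (target 214.1 pbw)
  B2O3: 538.5·0.5638 = 303.6 pbw (target 303.6 pbw)
  ZrO2: 139.0·0.6729 = 93.53 pbw (target 93.53 pbw)
  SiO2: 543.0·0.6325 + 139.0·0.3261 = 388.8 pbw (target 388.8 pbw)
Consistency of the glass mass: batch total minus LOI = 1000 pbw (summing oxide targets gives 1000 pbw; versus the stated basis of 1000 pbw — a pure rounding effect).
Summing the batch: Σ batch = 1263 pbw; Σ batch·LOI gives LOI loss = 263.1 pbw; yield = glass ÷ total batch = 79.17%.

Batch per 1000 pbw melt:
  Mg3Si4O10(OH)2: 543.0 pbw
  ZrSiO4: 139.0 pbw
  MgO: 42.59 pbw
  H3BO3: 538.5 pbw
Total batch = 1263 pbw; LOI loss = 263.1 pbw; yield = 79.17%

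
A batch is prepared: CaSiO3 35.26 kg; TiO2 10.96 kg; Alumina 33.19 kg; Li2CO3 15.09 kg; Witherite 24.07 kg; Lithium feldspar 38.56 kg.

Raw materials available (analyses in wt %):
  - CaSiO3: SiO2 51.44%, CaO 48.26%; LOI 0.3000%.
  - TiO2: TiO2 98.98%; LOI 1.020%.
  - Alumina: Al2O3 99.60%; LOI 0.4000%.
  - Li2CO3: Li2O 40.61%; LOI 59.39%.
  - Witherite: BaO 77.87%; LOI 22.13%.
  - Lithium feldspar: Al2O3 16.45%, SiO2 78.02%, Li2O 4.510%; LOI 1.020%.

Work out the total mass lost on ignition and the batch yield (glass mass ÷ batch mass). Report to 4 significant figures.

LOI loss = 15.03 kg; glass = 142.1 kg; yield = 90.43%

All internal work maintains full float precision all the way through. Working values are displayed, rounded to four significant figures, in the printout. Exactly one rounding is applied to each reported result — the derived quantities (net glass mass, the yield, six oxide percentages, ignition loss, the totals) are recomputed in exact precision using the weight values at 142.1 kg of glass, as given in either problem or answer.
Per-material ignition loss:
  CaSiO3: 35.26 × 0.003000 = 0.1058 kg
  TiO2: 10.96 × 0.01020 = 0.1118 kg
  Alumina: 33.19 × 0.004000 = 0.1328 kg
  Li2CO3: 15.09 × 0.5939 = 8.962 kg
  Witherite: 24.07 × 0.2213 = 5.327 kg
  Lithium feldspar: 38.56 × 0.01020 = 0.3933 kg
Total LOI = 15.03 kg
Glass = batch − LOI = 157.1 − 15.03 = 142.1 kg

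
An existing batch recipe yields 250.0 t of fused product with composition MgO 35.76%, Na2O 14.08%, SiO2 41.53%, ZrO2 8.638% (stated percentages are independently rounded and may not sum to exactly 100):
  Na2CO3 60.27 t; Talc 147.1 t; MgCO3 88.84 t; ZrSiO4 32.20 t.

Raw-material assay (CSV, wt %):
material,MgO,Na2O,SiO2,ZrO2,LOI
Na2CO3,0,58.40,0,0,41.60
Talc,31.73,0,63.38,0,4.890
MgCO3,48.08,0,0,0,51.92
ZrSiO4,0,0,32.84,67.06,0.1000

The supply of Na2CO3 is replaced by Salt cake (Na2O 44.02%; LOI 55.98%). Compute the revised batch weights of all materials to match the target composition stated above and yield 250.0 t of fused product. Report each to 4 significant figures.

Revised batch per 250.0 t fused product:
  Salt cake: 79.96 t
  Talc: 147.1 t
  MgCO3: 88.84 t
  ZrSiO4: 32.20 t
Total batch = 348.1 t; LOI loss = 98.11 t

Intermediates appear with 4-significant-digit rounding alongside each step; all arithmetic keeps full float precision throughout. Exactly one rounding goes into every reported figure — all derived quantities (ignition loss, glass mass, the four compositions, the totals, yield) are re-derived in full float precision from the weighed amounts for 250.0 t of glass precisely as stated by problem or answer.
The oxide mass targets at 250.0 t fused product:
  MgO: 35.76% × 250.0 = 89.40 t
  Na2O: 14.08% × 250.0 = 35.20 t
  SiO2: 41.53% × 250.0 = 103.8 t
  ZrO2: 8.638% × 250.0 = 21.60 t
Oxide-by-oxide audit given the weights on record, relative to the basis at hand (sums match the target masses once rounding is allowed for):
  MgO: 147.1·0.3173 + 88.84·0.4808 = 89.39 t (target 89.40 t)
  Na2O: 79.96·0.4402 = 35.20 t (target 35.20 t)
  SiO2: 147.1·0.6338 + 32.20·0.3284 = 103.8 t (target 103.8 t)
  ZrO2: 32.20·0.6706 = 21.59 t (target 21.60 t)
Glass-mass closure: the batch minus its LOI: 250.0 t (oxide target masses add up to 250.0 t; with the basis standing at 250.0 t — differing by rounding only).
Summing the batch: Σ batch = 348.1 t; LOI loss = Σ batch·LOI = 98.11 t; as yield: glass ÷ batch → 71.81%.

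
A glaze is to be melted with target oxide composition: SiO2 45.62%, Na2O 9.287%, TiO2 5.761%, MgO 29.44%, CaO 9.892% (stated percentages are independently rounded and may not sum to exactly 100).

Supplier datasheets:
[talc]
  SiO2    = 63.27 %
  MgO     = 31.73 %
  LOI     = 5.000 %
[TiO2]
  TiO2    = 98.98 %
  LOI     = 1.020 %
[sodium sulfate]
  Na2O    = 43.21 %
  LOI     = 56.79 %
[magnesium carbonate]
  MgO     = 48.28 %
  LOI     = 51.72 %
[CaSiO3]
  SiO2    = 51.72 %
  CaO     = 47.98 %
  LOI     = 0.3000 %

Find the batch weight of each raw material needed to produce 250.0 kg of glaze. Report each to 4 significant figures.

Exact precision is kept at all times — working values are displayed (rounded to four significant figures) in the printout; every reported figure carries a single rounding; all derived quantities (the totals, LOI, net glass mass, the yield, the five compositions) are re-derived at full float precision starting from the weights at 250.0 kg of glass precisely as stated by question or answer.
Target masses of each oxide per 250.0 kg glaze:
  SiO2: 45.62% × 250.0 = 114.0 kg
  Na2O: 9.287% × 250.0 = 23.22 kg
  TiO2: 5.761% × 250.0 = 14.40 kg
  MgO: 29.44% × 250.0 = 73.60 kg
  CaO: 9.892% × 250.0 = 24.73 kg
Per-oxide balance check per the reported batch figures, under the basis named above (summed amounts equal target values up to rounding of the answer):
  SiO2: 138.1·0.6327 + 51.54·0.5172 = 114.0 kg (target 114.0 kg)
  Na2O: 53.73·0.4321 = 23.22 kg (target 23.22 kg)
  TiO2: 14.55·0.9898 = 14.40 kg (target 14.40 kg)
  MgO: 138.1·0.3173 + 61.67·0.4828 = 73.59 kg (target 73.60 kg)
  CaO: 51.54·0.4798 = 24.73 kg (target 24.73 kg)
The glass-mass cross-check: whole batch net of LOI = 250.0 kg (the Σ of target masses is 250.0 kg; the stated basis being 250.0 kg — differing by rounding only).
Batch total: Σ batch = 319.6 kg; LOI removed, Σ of batch·LOI: 69.62 kg; yield: glass divided by total = 78.22%.

Batch per 250.0 kg glaze:
  talc: 138.1 kg
  TiO2: 14.55 kg
  sodium sulfate: 53.73 kg
  magnesium carbonate: 61.67 kg
  CaSiO3: 51.54 kg
Total batch = 319.6 kg; LOI loss = 69.62 kg; yield = 78.22%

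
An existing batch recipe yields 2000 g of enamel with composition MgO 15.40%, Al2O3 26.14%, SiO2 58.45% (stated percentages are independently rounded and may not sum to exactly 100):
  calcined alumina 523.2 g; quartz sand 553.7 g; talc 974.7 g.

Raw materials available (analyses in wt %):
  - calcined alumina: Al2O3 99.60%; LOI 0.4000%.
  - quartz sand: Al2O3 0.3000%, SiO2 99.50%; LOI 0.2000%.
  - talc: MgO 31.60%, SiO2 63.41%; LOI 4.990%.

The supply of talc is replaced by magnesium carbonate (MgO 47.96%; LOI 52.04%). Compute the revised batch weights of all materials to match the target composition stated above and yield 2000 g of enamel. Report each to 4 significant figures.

Each numeric step maintains full precision at every stage — mid-chain values are displayed rounded off to 4 significant figures in the printout. Each reported result takes just one rounding — derived quantities (the yield, totals, net glass mass, three oxide percentages, LOI) are recomputed in full precision from the batch weights for 2000 g of glass, as given in the problem or answer text.
Target oxide masses per 2000 g enamel:
  MgO: 15.40% × 2000 = 308.0 g
  Al2O3: 26.14% × 2000 = 522.8 g
  SiO2: 58.45% × 2000 = 1169 g
A balance pass over the oxides, from the weights as reported, relative to the basis at hand (oxide sums agree with the targets given rounding of the digits):
  MgO: 642.2·0.4796 = 308.0 g (target 308.0 g)
  Al2O3: 521.4·0.9960 + 1175·0.003000 = 522.8 g (target 522.8 g)
  SiO2: 1175·0.9950 = 1169 g (target 1169 g)
Glass-mass closure: Σ batch − LOI loss = 2000 g (summing oxide targets gives 2000 g; the stated basis being 2000 g — gaps are rounding artifacts).
Batch grand total — Σ batch = 2339 g; Σ batch·LOI gives LOI loss = 338.6 g; yield, glass over the total, = 85.52%.

Revised batch per 2000 g enamel:
  calcined alumina: 521.4 g
  quartz sand: 1175 g
  magnesium carbonate: 642.2 g
Total batch = 2339 g; LOI loss = 338.6 g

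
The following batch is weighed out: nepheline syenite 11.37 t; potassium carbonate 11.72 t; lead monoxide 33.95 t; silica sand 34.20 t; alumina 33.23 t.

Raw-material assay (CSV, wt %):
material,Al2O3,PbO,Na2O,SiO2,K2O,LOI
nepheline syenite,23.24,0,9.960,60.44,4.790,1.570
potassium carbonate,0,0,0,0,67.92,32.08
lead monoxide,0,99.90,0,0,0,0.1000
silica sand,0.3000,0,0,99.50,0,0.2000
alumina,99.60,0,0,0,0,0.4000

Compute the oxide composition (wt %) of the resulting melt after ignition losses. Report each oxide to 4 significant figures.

Glass mass = 120.3 t (batch 124.5 − LOI 4.174).
Composition: Al2O3 29.79%, PbO 28.19%, Na2O 0.9414%, SiO2 34.00%, K2O 7.070%

All arithmetic holds full precision end to end; intermediates are printed rounded to 4 significant figures across the worked steps. Each reported figure carries a single rounding — derived quantities are recomputed at exact precision (yield, five oxide percentages, net glass mass, totals, ignition loss) from the batch weights at 120.3 t of glass, as written in the problem or answer text.
Mass of each oxide from the mix:
  Al2O3: 11.37·0.2324 + 34.20·0.003000 + 33.23·0.9960 = 35.84 t
  PbO: 33.95·0.9990 = 33.92 t
  Na2O: 11.37·0.09960 = 1.132 t
  SiO2: 11.37·0.6044 + 34.20·0.9950 = 40.90 t
  K2O: 11.37·0.04790 + 11.72·0.6792 = 8.505 t
LOI: 11.37·0.01570 + 11.72·0.3208 + 33.95·0.001000 + 34.20·0.002000 + 33.23·0.004000 = 4.174 t
batch − LOI leaves glass = 124.5 − 4.174 = 120.3 t (the oxide masses sum to this)
wt % = 100 × oxide mass / glass mass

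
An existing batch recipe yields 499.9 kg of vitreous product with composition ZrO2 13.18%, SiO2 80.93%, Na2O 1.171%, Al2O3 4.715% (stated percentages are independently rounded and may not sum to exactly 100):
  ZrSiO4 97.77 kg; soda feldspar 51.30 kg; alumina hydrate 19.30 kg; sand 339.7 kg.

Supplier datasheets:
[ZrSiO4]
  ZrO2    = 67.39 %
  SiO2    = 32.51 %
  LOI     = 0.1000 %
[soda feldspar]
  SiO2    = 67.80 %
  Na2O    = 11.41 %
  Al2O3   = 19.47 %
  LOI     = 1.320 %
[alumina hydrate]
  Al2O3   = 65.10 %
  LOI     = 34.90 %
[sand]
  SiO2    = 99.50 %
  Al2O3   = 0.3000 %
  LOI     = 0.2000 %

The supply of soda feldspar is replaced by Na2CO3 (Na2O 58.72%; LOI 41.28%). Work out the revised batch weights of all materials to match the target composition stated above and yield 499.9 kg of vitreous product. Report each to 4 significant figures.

Each numeric step holds full float precision from start to finish. Intermediates are shown, rounded to 4 significant digits, between the steps; a single rounding produces each reported figure — the derived quantities, which include the totals, ignition loss, the four compositions, glass mass, the yield, are carried at exact precision, as written in the problem or answer text, from the weighed amounts on 499.9 kg of glass.
Target oxide masses per 499.9 kg vitreous product:
  ZrO2: 13.18% × 499.9 = 65.89 kg
  SiO2: 80.93% × 499.9 = 404.6 kg
  Na2O: 1.171% × 499.9 = 5.854 kg
  Al2O3: 4.715% × 499.9 = 23.57 kg
Balance tally, oxide-wise, using the reported weights, on the stated basis (each sum matches its target mass within answer rounding):
  ZrO2: 97.77·0.6739 = 65.89 kg (target 65.89 kg)
  SiO2: 97.77·0.3251 + 374.7·0.9950 = 404.6 kg (target 404.6 kg)
  Na2O: 9.969·0.5872 = 5.854 kg (target 5.854 kg)
  Al2O3: 34.48·0.6510 + 374.7·0.003000 = 23.57 kg (target 23.57 kg)
Auditing the glass mass value: total charge less LOI = 499.9 kg (per-oxide target masses sum to 499.9 kg; basis as stated: 499.9 kg — differing by rounding only).
Batch total: Σ batch = 516.9 kg; LOI loss = Σ batch·LOI = 17.00 kg; yield: glass divided by total = 96.71%.

Revised batch per 499.9 kg vitreous product:
  ZrSiO4: 97.77 kg
  Na2CO3: 9.969 kg
  alumina hydrate: 34.48 kg
  sand: 374.7 kg
Total batch = 516.9 kg; LOI loss = 17.00 kg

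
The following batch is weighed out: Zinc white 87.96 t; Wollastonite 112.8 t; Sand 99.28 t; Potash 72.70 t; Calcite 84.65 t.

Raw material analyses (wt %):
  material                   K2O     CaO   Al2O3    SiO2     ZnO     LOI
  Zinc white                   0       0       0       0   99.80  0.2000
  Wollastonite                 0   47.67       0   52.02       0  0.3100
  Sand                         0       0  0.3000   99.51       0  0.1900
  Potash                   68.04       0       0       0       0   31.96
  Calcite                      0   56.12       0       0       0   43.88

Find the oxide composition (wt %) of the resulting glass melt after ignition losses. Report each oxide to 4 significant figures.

Glass mass = 396.3 t (batch 457.4 − LOI 61.09).
Composition: K2O 12.48%, CaO 25.56%, Al2O3 0.07516%, SiO2 39.74%, ZnO 22.15%

Every computation maintains full float precision end to end. Working values are shown (rounded to 4 significant figures) in the working — each reported number is rounded once only; the derived quantities, including LOI, five oxide percentages, glass mass, yield, totals, are carried starting from the weights on 396.3 t of glass at exact precision as they appear in the problem or answer text.
Per-oxide mass from batch:
  K2O: 72.70·0.6804 = 49.47 t
  CaO: 112.8·0.4767 + 84.65·0.5612 = 101.3 t
  Al2O3: 99.28·0.003000 = 0.2978 t
  SiO2: 112.8·0.5202 + 99.28·0.9951 = 157.5 t
  ZnO: 87.96·0.9980 = 87.78 t
LOI: 87.96·0.002000 + 112.8·0.003100 + 99.28·0.001900 + 72.70·0.3196 + 84.65·0.4388 = 61.09 t
Glass = total batch minus LOI = 457.4 − 61.09 = 396.3 t (= Σ oxide masses)
percent by weight: oxide/glass ×100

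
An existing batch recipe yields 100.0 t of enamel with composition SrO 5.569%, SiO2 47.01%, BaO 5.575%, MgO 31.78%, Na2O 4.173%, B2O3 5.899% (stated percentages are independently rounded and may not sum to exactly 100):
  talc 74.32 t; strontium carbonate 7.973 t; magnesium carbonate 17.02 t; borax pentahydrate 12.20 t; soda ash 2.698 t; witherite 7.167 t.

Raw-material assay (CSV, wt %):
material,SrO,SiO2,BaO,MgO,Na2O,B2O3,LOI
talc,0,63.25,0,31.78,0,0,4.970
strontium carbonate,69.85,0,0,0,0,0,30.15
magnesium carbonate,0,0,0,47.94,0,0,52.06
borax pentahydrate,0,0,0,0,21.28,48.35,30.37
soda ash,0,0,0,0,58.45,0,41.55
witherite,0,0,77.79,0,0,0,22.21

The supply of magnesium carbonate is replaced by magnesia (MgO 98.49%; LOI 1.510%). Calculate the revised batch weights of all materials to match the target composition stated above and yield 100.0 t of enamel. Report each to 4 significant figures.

The whole derivation keeps exact precision at all times; in-progress results are shown rounded to four significant figures alongside each step; every reported result includes exactly one rounding — the derived quantities, which include LOI, six oxide percentages, yield, glass mass, the totals, are computed in full float precision, as set out in problem or answer, from the batch weights at 100.0 t of glass.
Oxide mass targets, per 100.0 t enamel:
  SrO: 5.569% × 100.0 = 5.569 t
  SiO2: 47.01% × 100.0 = 47.01 t
  BaO: 5.575% × 100.0 = 5.575 t
  MgO: 31.78% × 100.0 = 31.78 t
  Na2O: 4.173% × 100.0 = 4.173 t
  B2O3: 5.899% × 100.0 = 5.899 t
Verifying the oxide balance using the reported weights, under the basis named above (oxide sums agree with the targets net of answer rounding effects):
  SrO: 7.973·0.6985 = 5.569 t (target 5.569 t)
  SiO2: 74.32·0.6325 = 47.01 t (target 47.01 t)
  BaO: 7.167·0.7779 = 5.575 t (target 5.575 t)
  MgO: 74.32·0.3178 + 8.285·0.9849 = 31.78 t (target 31.78 t)
  Na2O: 12.20·0.2128 + 2.698·0.5845 = 4.173 t (target 4.173 t)
  B2O3: 12.20·0.4835 = 5.899 t (target 5.899 t)
Auditing the glass mass value: total charge less LOI = 100.0 t (oxide target masses add up to 100.0 t; versus the stated basis of 100.0 t — gaps are rounding artifacts).
Summing the batch: Σ batch = 112.6 t; Σ batch·LOI gives LOI loss = 12.64 t; the yield ratio, glass ÷ batch: 88.78%.

Revised batch per 100.0 t enamel:
  talc: 74.32 t
  strontium carbonate: 7.973 t
  magnesia: 8.285 t
  borax pentahydrate: 12.20 t
  soda ash: 2.698 t
  witherite: 7.167 t
Total batch = 112.6 t; LOI loss = 12.64 t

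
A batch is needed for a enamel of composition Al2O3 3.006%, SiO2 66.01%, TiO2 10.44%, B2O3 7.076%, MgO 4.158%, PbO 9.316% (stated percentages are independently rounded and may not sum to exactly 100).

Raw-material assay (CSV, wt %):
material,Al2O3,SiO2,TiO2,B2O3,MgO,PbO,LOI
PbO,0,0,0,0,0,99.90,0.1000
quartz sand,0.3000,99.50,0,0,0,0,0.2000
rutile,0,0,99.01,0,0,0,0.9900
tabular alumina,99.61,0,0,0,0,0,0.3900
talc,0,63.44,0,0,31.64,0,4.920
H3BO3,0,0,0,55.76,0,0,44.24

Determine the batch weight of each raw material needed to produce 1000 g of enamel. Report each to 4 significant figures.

Batch per 1000 g enamel:
  PbO: 93.25 g
  quartz sand: 579.6 g
  rutile: 105.4 g
  tabular alumina: 28.43 g
  talc: 131.4 g
  H3BO3: 126.9 g
Total batch = 1065 g; LOI loss = 65.01 g; yield = 93.90%

Mid-chain values are shown rounded to four significant figures within the worked lines — full float precision is kept at every stage — every reported figure carries a single rounding. All derived quantities, which include yield, six oxide percentages, ignition loss, totals, glass mass, are computed at exact precision, as they appear in question or answer, from the weighed amounts on 1000 g of glass.
Per-oxide target masses for 1000 g enamel:
  Al2O3: 3.006% × 1000 = 30.06 g
  SiO2: 66.01% × 1000 = 660.1 g
  TiO2: 10.44% × 1000 = 104.4 g
  B2O3: 7.076% × 1000 = 70.76 g
  MgO: 4.158% × 1000 = 41.58 g
  PbO: 9.316% × 1000 = 93.16 g
Sums-versus-targets review given the weights on record, under the basis named above (target by target, the sums agree once rounding is allowed for):
  Al2O3: 579.6·0.003000 + 28.43·0.9961 = 30.06 g (target 30.06 g)
  SiO2: 579.6·0.9950 + 131.4·0.6344 = 660.1 g (target 660.1 g)
  TiO2: 105.4·0.9901 = 104.4 g (target 104.4 g)
  B2O3: 126.9·0.5576 = 70.76 g (target 70.76 g)
  MgO: 131.4·0.3164 = 41.57 g (target 41.58 g)
  PbO: 93.25·0.9990 = 93.16 g (target 93.16 g)
Consistency of the glass mass: Σ batch − LOI loss = 1000 g (per-oxide target masses sum to 1000 g; basis as stated: 1000 g — differing by rounding only).
Summing the batch: Σ batch = 1065 g; LOI removed, Σ of batch·LOI: 65.01 g; yield: glass divided by total = 93.90%.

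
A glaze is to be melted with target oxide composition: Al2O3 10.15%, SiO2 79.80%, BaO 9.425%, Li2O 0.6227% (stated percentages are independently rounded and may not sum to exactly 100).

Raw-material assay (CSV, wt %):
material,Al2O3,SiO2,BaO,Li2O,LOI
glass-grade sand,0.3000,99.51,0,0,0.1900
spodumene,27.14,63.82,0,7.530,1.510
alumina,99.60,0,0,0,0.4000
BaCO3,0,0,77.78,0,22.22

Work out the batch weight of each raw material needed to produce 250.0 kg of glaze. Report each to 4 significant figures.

Mid-chain values are displayed rounded to four significant digits as written; every computation carries full precision through every step. Each reported value is rounded exactly once; all derived quantities (the totals, LOI, net glass mass, the yield, the four compositions) are computed from the weighed amounts on 250.0 kg of glass at full float precision exactly as shown in question or answer.
Oxide-by-oxide targets in 250.0 kg glaze:
  Al2O3: 10.15% × 250.0 = 25.38 kg
  SiO2: 79.80% × 250.0 = 199.5 kg
  BaO: 9.425% × 250.0 = 23.56 kg
  Li2O: 0.6227% × 250.0 = 1.557 kg
Verifying the oxide balance given the weights on record, versus the basis set out (each sum matches its target mass given rounding of the digits):
  Al2O3: 187.2·0.003000 + 20.67·0.2714 + 19.28·0.9960 = 25.37 kg (target 25.38 kg)
  SiO2: 187.2·0.9951 + 20.67·0.6382 = 199.5 kg (target 199.5 kg)
  BaO: 30.29·0.7778 = 23.56 kg (target 23.56 kg)
  Li2O: 20.67·0.07530 = 1.556 kg (target 1.557 kg)
Glass mass check: total batch − LOI = 250.0 kg (targets for the oxides total 250.0 kg; with the basis standing at 250.0 kg — rounding explains the deltas).
Adding the batch up: Σ batch = 257.4 kg; ignition loss, Σ(batch × LOI) = 7.475 kg; the yield ratio, glass ÷ batch: 97.10%.

Batch per 250.0 kg glaze:
  glass-grade sand: 187.2 kg
  spodumene: 20.67 kg
  alumina: 19.28 kg
  BaCO3: 30.29 kg
Total batch = 257.4 kg; LOI loss = 7.475 kg; yield = 97.10%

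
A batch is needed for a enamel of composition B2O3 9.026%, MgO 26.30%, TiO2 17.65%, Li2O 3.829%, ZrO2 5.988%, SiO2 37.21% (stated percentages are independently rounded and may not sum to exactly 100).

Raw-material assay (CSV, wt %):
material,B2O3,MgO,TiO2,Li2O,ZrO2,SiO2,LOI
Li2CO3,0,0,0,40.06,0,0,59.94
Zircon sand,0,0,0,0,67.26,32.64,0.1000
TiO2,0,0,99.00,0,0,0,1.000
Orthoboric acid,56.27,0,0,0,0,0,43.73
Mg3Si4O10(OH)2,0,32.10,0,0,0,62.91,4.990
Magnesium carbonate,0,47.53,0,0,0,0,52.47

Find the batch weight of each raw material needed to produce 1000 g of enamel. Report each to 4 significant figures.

Values along the way are printed, with 4-significant-digit rounding, when written out. All arithmetic carries full float precision in all steps; every reported number takes a single rounding — all derived quantities, which include yield, LOI, the totals, glass mass, the six compositions, are rebuilt at full float precision, as written in the problem or the answer, from the weighed amounts per 1000 g of glass.
Oxide mass targets, per 1000 g enamel:
  B2O3: 9.026% × 1000 = 90.26 g
  MgO: 26.30% × 1000 = 263.0 g
  TiO2: 17.65% × 1000 = 176.5 g
  Li2O: 3.829% × 1000 = 38.29 g
  ZrO2: 5.988% × 1000 = 59.88 g
  SiO2: 37.21% × 1000 = 372.1 g
Per-oxide balance check from the weights as reported, versus the basis set out (delivered sums recover each target exact up to rounding of places):
  B2O3: 160.4·0.5627 = 90.26 g (target 90.26 g)
  MgO: 545.3·0.3210 + 185.1·0.4753 = 263.0 g (target 263.0 g)
  TiO2: 178.3·0.9900 = 176.5 g (target 176.5 g)
  Li2O: 95.58·0.4006 = 38.29 g (target 38.29 g)
  ZrO2: 89.03·0.6726 = 59.88 g (target 59.88 g)
  SiO2: 89.03·0.3264 + 545.3·0.6291 = 372.1 g (target 372.1 g)
Glass mass check: total charge less LOI = 1000 g (per-oxide target masses sum to 1000 g; stated basis 1000 g — a pure rounding effect).
Batch total: Σ batch = 1254 g; the LOI term Σ batch·LOI equals 253.6 g; yield = glass ÷ total batch = 79.77%.

Batch per 1000 g enamel:
  Li2CO3: 95.58 g
  Zircon sand: 89.03 g
  TiO2: 178.3 g
  Orthoboric acid: 160.4 g
  Mg3Si4O10(OH)2: 545.3 g
  Magnesium carbonate: 185.1 g
Total batch = 1254 g; LOI loss = 253.6 g; yield = 79.77%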